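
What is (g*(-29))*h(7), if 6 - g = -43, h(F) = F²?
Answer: -69629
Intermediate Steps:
g = 49 (g = 6 - 1*(-43) = 6 + 43 = 49)
(g*(-29))*h(7) = (49*(-29))*7² = -1421*49 = -69629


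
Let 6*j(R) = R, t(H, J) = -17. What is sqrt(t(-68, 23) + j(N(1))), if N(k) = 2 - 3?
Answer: I*sqrt(618)/6 ≈ 4.1433*I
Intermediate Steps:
N(k) = -1
j(R) = R/6
sqrt(t(-68, 23) + j(N(1))) = sqrt(-17 + (1/6)*(-1)) = sqrt(-17 - 1/6) = sqrt(-103/6) = I*sqrt(618)/6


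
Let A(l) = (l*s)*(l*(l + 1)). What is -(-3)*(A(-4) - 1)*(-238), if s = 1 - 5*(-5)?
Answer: 891786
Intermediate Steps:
s = 26 (s = 1 + 25 = 26)
A(l) = 26*l²*(1 + l) (A(l) = (l*26)*(l*(l + 1)) = (26*l)*(l*(1 + l)) = 26*l²*(1 + l))
-(-3)*(A(-4) - 1)*(-238) = -(-3)*(26*(-4)²*(1 - 4) - 1)*(-238) = -(-3)*(26*16*(-3) - 1)*(-238) = -(-3)*(-1248 - 1)*(-238) = -(-3)*(-1249)*(-238) = -1*3747*(-238) = -3747*(-238) = 891786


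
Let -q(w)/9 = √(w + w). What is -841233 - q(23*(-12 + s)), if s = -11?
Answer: -841233 + 207*I*√2 ≈ -8.4123e+5 + 292.74*I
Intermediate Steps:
q(w) = -9*√2*√w (q(w) = -9*√(w + w) = -9*√2*√w)
-841233 - q(23*(-12 + s)) = -841233 - (-9)*√2*√(23*(-12 - 11)) = -841233 - (-9)*√2*√(23*(-23)) = -841233 - (-9)*√2*√(-529) = -841233 - (-9)*√2*23*I = -841233 - (-207)*I*√2 = -841233 + 207*I*√2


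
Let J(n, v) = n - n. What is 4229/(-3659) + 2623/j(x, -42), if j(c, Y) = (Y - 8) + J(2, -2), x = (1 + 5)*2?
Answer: -9809007/182950 ≈ -53.616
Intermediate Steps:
J(n, v) = 0
x = 12 (x = 6*2 = 12)
j(c, Y) = -8 + Y (j(c, Y) = (Y - 8) + 0 = (-8 + Y) + 0 = -8 + Y)
4229/(-3659) + 2623/j(x, -42) = 4229/(-3659) + 2623/(-8 - 42) = 4229*(-1/3659) + 2623/(-50) = -4229/3659 + 2623*(-1/50) = -4229/3659 - 2623/50 = -9809007/182950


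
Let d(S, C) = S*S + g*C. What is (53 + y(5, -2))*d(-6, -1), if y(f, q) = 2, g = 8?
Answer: 1540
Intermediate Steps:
d(S, C) = S² + 8*C (d(S, C) = S*S + 8*C = S² + 8*C)
(53 + y(5, -2))*d(-6, -1) = (53 + 2)*((-6)² + 8*(-1)) = 55*(36 - 8) = 55*28 = 1540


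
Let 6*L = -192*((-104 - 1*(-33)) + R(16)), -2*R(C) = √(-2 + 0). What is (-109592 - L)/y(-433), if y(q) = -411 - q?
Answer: -55932/11 - 8*I*√2/11 ≈ -5084.7 - 1.0285*I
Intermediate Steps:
R(C) = -I*√2/2 (R(C) = -√(-2 + 0)/2 = -I*√2/2)
L = 2272 + 16*I*√2 (L = (-192*((-104 - 1*(-33)) - I*√2/2))/6 = (-192*((-104 + 33) - I*√2/2))/6 = (-192*(-71 - I*√2/2))/6 = (13632 + 96*I*√2)/6 = 2272 + 16*I*√2 ≈ 2272.0 + 22.627*I)
(-109592 - L)/y(-433) = (-109592 - (2272 + 16*I*√2))/(-411 - 1*(-433)) = (-109592 + (-2272 - 16*I*√2))/(-411 + 433) = (-111864 - 16*I*√2)/22 = (-111864 - 16*I*√2)*(1/22) = -55932/11 - 8*I*√2/11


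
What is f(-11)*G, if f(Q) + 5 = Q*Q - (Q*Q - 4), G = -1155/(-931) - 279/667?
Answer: -72948/88711 ≈ -0.82231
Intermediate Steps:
G = 72948/88711 (G = -1155*(-1/931) - 279*1/667 = 165/133 - 279/667 = 72948/88711 ≈ 0.82231)
f(Q) = -1 (f(Q) = -5 + (Q*Q - (Q*Q - 4)) = -5 + (Q**2 - (Q**2 - 4)) = -5 + (Q**2 - (-4 + Q**2)) = -5 + (Q**2 + (4 - Q**2)) = -5 + 4 = -1)
f(-11)*G = -1*72948/88711 = -72948/88711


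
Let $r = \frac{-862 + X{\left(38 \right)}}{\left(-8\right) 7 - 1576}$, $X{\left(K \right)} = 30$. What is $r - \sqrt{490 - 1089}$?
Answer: $\frac{26}{51} - i \sqrt{599} \approx 0.5098 - 24.474 i$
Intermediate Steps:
$r = \frac{26}{51}$ ($r = \frac{-862 + 30}{\left(-8\right) 7 - 1576} = - \frac{832}{-56 - 1576} = - \frac{832}{-1632} = \left(-832\right) \left(- \frac{1}{1632}\right) = \frac{26}{51} \approx 0.5098$)
$r - \sqrt{490 - 1089} = \frac{26}{51} - \sqrt{490 - 1089} = \frac{26}{51} - \sqrt{-599} = \frac{26}{51} - i \sqrt{599}$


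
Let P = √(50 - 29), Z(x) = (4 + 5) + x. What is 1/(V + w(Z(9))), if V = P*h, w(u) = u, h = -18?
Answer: -1/360 - √21/360 ≈ -0.015507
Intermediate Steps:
Z(x) = 9 + x
P = √21 ≈ 4.5826
V = -18*√21 (V = √21*(-18) = -18*√21 ≈ -82.486)
1/(V + w(Z(9))) = 1/(-18*√21 + (9 + 9)) = 1/(-18*√21 + 18) = 1/(18 - 18*√21)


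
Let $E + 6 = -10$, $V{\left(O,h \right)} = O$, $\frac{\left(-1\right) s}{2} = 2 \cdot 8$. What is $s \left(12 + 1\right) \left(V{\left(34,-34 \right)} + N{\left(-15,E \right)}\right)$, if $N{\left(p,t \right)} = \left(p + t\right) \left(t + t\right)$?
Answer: $-426816$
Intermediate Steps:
$s = -32$ ($s = - 2 \cdot 2 \cdot 8 = \left(-2\right) 16 = -32$)
$E = -16$ ($E = -6 - 10 = -16$)
$N{\left(p,t \right)} = 2 t \left(p + t\right)$ ($N{\left(p,t \right)} = \left(p + t\right) 2 t = 2 t \left(p + t\right)$)
$s \left(12 + 1\right) \left(V{\left(34,-34 \right)} + N{\left(-15,E \right)}\right) = - 32 \left(12 + 1\right) \left(34 + 2 \left(-16\right) \left(-15 - 16\right)\right) = \left(-32\right) 13 \left(34 + 2 \left(-16\right) \left(-31\right)\right) = - 416 \left(34 + 992\right) = \left(-416\right) 1026 = -426816$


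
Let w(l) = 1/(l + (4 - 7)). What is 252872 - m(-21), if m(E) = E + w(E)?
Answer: 6069433/24 ≈ 2.5289e+5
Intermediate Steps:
w(l) = 1/(-3 + l) (w(l) = 1/(l - 3) = 1/(-3 + l))
m(E) = E + 1/(-3 + E)
252872 - m(-21) = 252872 - (1 - 21*(-3 - 21))/(-3 - 21) = 252872 - (1 - 21*(-24))/(-24) = 252872 - (-1)*(1 + 504)/24 = 252872 - (-1)*505/24 = 252872 - 1*(-505/24) = 252872 + 505/24 = 6069433/24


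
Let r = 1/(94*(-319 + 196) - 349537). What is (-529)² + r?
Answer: 101050305258/361099 ≈ 2.7984e+5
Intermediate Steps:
r = -1/361099 (r = 1/(94*(-123) - 349537) = 1/(-11562 - 349537) = 1/(-361099) = -1/361099 ≈ -2.7693e-6)
(-529)² + r = (-529)² - 1/361099 = 279841 - 1/361099 = 101050305258/361099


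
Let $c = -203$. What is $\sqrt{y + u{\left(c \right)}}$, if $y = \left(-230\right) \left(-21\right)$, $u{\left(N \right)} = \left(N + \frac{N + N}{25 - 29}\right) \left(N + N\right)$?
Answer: $\sqrt{46039} \approx 214.57$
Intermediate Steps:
$u{\left(N \right)} = N^{2}$ ($u{\left(N \right)} = \left(N + \frac{2 N}{-4}\right) 2 N = \left(N + 2 N \left(- \frac{1}{4}\right)\right) 2 N = \left(N - \frac{N}{2}\right) 2 N = \frac{N}{2} \cdot 2 N = N^{2}$)
$y = 4830$
$\sqrt{y + u{\left(c \right)}} = \sqrt{4830 + \left(-203\right)^{2}} = \sqrt{4830 + 41209} = \sqrt{46039}$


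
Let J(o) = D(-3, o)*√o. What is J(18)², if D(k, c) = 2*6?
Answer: 2592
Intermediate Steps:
D(k, c) = 12
J(o) = 12*√o
J(18)² = (12*√18)² = (12*(3*√2))² = (36*√2)² = 2592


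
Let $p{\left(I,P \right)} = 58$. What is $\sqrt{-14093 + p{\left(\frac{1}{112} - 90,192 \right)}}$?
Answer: $i \sqrt{14035} \approx 118.47 i$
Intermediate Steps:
$\sqrt{-14093 + p{\left(\frac{1}{112} - 90,192 \right)}} = \sqrt{-14093 + 58} = \sqrt{-14035} = i \sqrt{14035}$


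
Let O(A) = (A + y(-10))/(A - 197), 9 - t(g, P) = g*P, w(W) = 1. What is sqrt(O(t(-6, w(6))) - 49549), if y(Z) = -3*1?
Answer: I*sqrt(410315815)/91 ≈ 222.6*I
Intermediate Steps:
y(Z) = -3
t(g, P) = 9 - P*g (t(g, P) = 9 - g*P = 9 - P*g)
O(A) = (-3 + A)/(-197 + A) (O(A) = (A - 3)/(A - 197) = (-3 + A)/(-197 + A))
sqrt(O(t(-6, w(6))) - 49549) = sqrt((-3 + (9 - 1*1*(-6)))/(-197 + (9 - 1*1*(-6))) - 49549) = sqrt((-3 + (9 + 6))/(-197 + (9 + 6)) - 49549) = sqrt((-3 + 15)/(-197 + 15) - 49549) = sqrt(12/(-182) - 49549) = sqrt(-1/182*12 - 49549) = sqrt(-6/91 - 49549) = sqrt(-4508965/91) = I*sqrt(410315815)/91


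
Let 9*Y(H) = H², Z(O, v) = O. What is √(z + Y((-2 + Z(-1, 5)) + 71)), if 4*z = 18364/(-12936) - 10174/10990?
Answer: √269999312858110/725340 ≈ 22.654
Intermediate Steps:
z = -5954129/10154760 (z = (18364/(-12936) - 10174/10990)/4 = (18364*(-1/12936) - 10174*1/10990)/4 = (-4591/3234 - 5087/5495)/4 = (¼)*(-5954129/2538690) = -5954129/10154760 ≈ -0.58634)
Y(H) = H²/9
√(z + Y((-2 + Z(-1, 5)) + 71)) = √(-5954129/10154760 + ((-2 - 1) + 71)²/9) = √(-5954129/10154760 + (-3 + 71)²/9) = √(-5954129/10154760 + (⅑)*68²) = √(-5954129/10154760 + (⅑)*4624) = √(-5954129/10154760 + 4624/9) = √(15634007693/30464280) = √269999312858110/725340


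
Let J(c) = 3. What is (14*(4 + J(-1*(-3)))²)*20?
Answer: 13720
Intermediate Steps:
(14*(4 + J(-1*(-3)))²)*20 = (14*(4 + 3)²)*20 = (14*7²)*20 = (14*49)*20 = 686*20 = 13720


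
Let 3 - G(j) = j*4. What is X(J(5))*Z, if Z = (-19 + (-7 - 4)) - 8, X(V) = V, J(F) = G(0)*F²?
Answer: -2850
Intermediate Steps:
G(j) = 3 - 4*j (G(j) = 3 - j*4 = 3 - 4*j)
J(F) = 3*F² (J(F) = (3 - 4*0)*F² = (3 + 0)*F² = 3*F²)
Z = -38 (Z = (-19 - 11) - 8 = -30 - 8 = -38)
X(J(5))*Z = (3*5²)*(-38) = (3*25)*(-38) = 75*(-38) = -2850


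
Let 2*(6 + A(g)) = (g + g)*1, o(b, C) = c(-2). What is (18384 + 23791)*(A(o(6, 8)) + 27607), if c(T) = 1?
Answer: 1164114350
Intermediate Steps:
o(b, C) = 1
A(g) = -6 + g (A(g) = -6 + ((g + g)*1)/2 = -6 + ((2*g)*1)/2 = -6 + (2*g)/2 = -6 + g)
(18384 + 23791)*(A(o(6, 8)) + 27607) = (18384 + 23791)*((-6 + 1) + 27607) = 42175*(-5 + 27607) = 42175*27602 = 1164114350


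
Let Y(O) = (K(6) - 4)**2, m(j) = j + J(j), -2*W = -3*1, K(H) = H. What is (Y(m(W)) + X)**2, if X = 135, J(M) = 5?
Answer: 19321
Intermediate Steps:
W = 3/2 (W = -(-3)/2 = -1/2*(-3) = 3/2 ≈ 1.5000)
m(j) = 5 + j (m(j) = j + 5 = 5 + j)
Y(O) = 4 (Y(O) = (6 - 4)**2 = 2**2 = 4)
(Y(m(W)) + X)**2 = (4 + 135)**2 = 139**2 = 19321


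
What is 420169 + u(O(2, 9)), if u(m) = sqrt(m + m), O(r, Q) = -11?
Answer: 420169 + I*sqrt(22) ≈ 4.2017e+5 + 4.6904*I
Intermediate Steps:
u(m) = sqrt(2)*sqrt(m) (u(m) = sqrt(2*m) = sqrt(2)*sqrt(m))
420169 + u(O(2, 9)) = 420169 + sqrt(2)*sqrt(-11) = 420169 + sqrt(2)*(I*sqrt(11)) = 420169 + I*sqrt(22)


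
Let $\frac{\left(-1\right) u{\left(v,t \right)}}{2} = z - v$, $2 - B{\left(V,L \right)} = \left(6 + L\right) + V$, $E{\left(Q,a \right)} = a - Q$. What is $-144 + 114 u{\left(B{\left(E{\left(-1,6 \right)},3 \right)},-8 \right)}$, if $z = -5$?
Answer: $-2196$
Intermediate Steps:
$B{\left(V,L \right)} = -4 - L - V$ ($B{\left(V,L \right)} = 2 - \left(\left(6 + L\right) + V\right) = 2 - \left(6 + L + V\right) = -4 - L - V$)
$u{\left(v,t \right)} = 10 + 2 v$ ($u{\left(v,t \right)} = - 2 \left(-5 - v\right) = 10 + 2 v$)
$-144 + 114 u{\left(B{\left(E{\left(-1,6 \right)},3 \right)},-8 \right)} = -144 + 114 \left(10 + 2 \left(-4 - 3 - \left(6 - -1\right)\right)\right) = -144 + 114 \left(10 + 2 \left(-4 - 3 - \left(6 + 1\right)\right)\right) = -144 + 114 \left(10 + 2 \left(-4 - 3 - 7\right)\right) = -144 + 114 \left(10 + 2 \left(-14\right)\right) = -144 + 114 \left(10 - 28\right) = -144 + 114 \left(-18\right) = -144 - 2052 = -2196$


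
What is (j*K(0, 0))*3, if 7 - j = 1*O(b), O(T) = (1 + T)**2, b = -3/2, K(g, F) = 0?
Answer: 0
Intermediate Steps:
b = -3/2 (b = -3*1/2 = -3/2 ≈ -1.5000)
j = 27/4 (j = 7 - (1 - 3/2)**2 = 7 - (-1/2)**2 = 7 - 1/4 = 27/4 ≈ 6.7500)
(j*K(0, 0))*3 = ((27/4)*0)*3 = 0*3 = 0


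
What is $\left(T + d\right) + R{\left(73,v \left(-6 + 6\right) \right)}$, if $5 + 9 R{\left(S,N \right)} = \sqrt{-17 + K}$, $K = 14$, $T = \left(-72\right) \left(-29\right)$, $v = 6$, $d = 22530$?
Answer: $\frac{221557}{9} + \frac{i \sqrt{3}}{9} \approx 24617.0 + 0.19245 i$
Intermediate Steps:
$T = 2088$
$R{\left(S,N \right)} = - \frac{5}{9} + \frac{i \sqrt{3}}{9}$ ($R{\left(S,N \right)} = - \frac{5}{9} + \frac{\sqrt{-17 + 14}}{9} = - \frac{5}{9} + \frac{\sqrt{-3}}{9} = - \frac{5}{9} + \frac{i \sqrt{3}}{9}$)
$\left(T + d\right) + R{\left(73,v \left(-6 + 6\right) \right)} = \left(2088 + 22530\right) - \left(\frac{5}{9} - \frac{i \sqrt{3}}{9}\right) = 24618 - \left(\frac{5}{9} - \frac{i \sqrt{3}}{9}\right) = \frac{221557}{9} + \frac{i \sqrt{3}}{9}$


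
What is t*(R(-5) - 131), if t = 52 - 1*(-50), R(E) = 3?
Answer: -13056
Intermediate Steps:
t = 102 (t = 52 + 50 = 102)
t*(R(-5) - 131) = 102*(3 - 131) = 102*(-128) = -13056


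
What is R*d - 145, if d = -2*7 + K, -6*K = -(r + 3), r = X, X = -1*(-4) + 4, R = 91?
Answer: -7513/6 ≈ -1252.2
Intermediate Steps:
X = 8 (X = 4 + 4 = 8)
r = 8
K = 11/6 (K = -(-1)*(8 + 3)/6 = -(-1)*11/6 = -1/6*(-11) = 11/6 ≈ 1.8333)
d = -73/6 (d = -2*7 + 11/6 = -14 + 11/6 = -73/6 ≈ -12.167)
R*d - 145 = 91*(-73/6) - 145 = -6643/6 - 145 = -7513/6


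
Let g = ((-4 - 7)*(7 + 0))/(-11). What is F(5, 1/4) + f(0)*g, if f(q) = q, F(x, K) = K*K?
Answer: 1/16 ≈ 0.062500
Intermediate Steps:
F(x, K) = K²
g = 7 (g = -11*7*(-1/11) = -77*(-1/11) = 7)
F(5, 1/4) + f(0)*g = (1/4)² + 0*7 = (¼)² + 0 = 1/16 + 0 = 1/16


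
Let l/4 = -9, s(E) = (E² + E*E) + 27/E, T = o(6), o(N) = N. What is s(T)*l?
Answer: -2754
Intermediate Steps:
T = 6
s(E) = 2*E² + 27/E (s(E) = (E² + E²) + 27/E = 2*E² + 27/E)
l = -36 (l = 4*(-9) = -36)
s(T)*l = ((27 + 2*6³)/6)*(-36) = ((27 + 2*216)/6)*(-36) = ((27 + 432)/6)*(-36) = ((⅙)*459)*(-36) = (153/2)*(-36) = -2754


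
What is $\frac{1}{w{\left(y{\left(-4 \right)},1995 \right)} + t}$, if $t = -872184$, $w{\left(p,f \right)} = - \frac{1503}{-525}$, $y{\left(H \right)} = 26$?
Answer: $- \frac{175}{152631699} \approx -1.1466 \cdot 10^{-6}$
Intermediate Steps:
$w{\left(p,f \right)} = \frac{501}{175}$ ($w{\left(p,f \right)} = \left(-1503\right) \left(- \frac{1}{525}\right) = \frac{501}{175}$)
$\frac{1}{w{\left(y{\left(-4 \right)},1995 \right)} + t} = \frac{1}{\frac{501}{175} - 872184} = \frac{1}{- \frac{152631699}{175}} = - \frac{175}{152631699}$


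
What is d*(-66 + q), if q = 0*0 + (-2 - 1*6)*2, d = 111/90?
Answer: -1517/15 ≈ -101.13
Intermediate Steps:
d = 37/30 (d = 111*(1/90) = 37/30 ≈ 1.2333)
q = -16 (q = 0 + (-2 - 6)*2 = 0 - 8*2 = 0 - 16 = -16)
d*(-66 + q) = 37*(-66 - 16)/30 = (37/30)*(-82) = -1517/15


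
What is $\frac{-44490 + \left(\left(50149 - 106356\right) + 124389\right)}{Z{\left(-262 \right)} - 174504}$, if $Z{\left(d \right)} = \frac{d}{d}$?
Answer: $- \frac{23692}{174503} \approx -0.13577$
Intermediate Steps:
$Z{\left(d \right)} = 1$
$\frac{-44490 + \left(\left(50149 - 106356\right) + 124389\right)}{Z{\left(-262 \right)} - 174504} = \frac{-44490 + \left(\left(50149 - 106356\right) + 124389\right)}{1 - 174504} = \frac{-44490 + \left(\left(50149 - 106356\right) + 124389\right)}{-174503} = \left(-44490 + \left(-56207 + 124389\right)\right) \left(- \frac{1}{174503}\right) = \left(-44490 + 68182\right) \left(- \frac{1}{174503}\right) = 23692 \left(- \frac{1}{174503}\right) = - \frac{23692}{174503}$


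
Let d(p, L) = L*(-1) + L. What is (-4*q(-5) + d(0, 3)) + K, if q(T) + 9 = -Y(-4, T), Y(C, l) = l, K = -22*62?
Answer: -1348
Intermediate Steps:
K = -1364
d(p, L) = 0 (d(p, L) = -L + L = 0)
q(T) = -9 - T
(-4*q(-5) + d(0, 3)) + K = (-4*(-9 - 1*(-5)) + 0) - 1364 = (-4*(-9 + 5) + 0) - 1364 = (-4*(-4) + 0) - 1364 = (16 + 0) - 1364 = 16 - 1364 = -1348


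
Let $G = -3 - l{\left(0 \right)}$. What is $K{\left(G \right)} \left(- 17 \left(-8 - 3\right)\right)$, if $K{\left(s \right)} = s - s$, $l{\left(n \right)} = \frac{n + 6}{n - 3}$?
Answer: $0$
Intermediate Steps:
$l{\left(n \right)} = \frac{6 + n}{-3 + n}$
$G = -1$ ($G = -3 - \frac{6 + 0}{-3 + 0} = -3 - \frac{1}{-3} \cdot 6 = -3 - \left(- \frac{1}{3}\right) 6 = -3 - -2 = -3 + 2 = -1$)
$K{\left(s \right)} = 0$
$K{\left(G \right)} \left(- 17 \left(-8 - 3\right)\right) = 0 \left(- 17 \left(-8 - 3\right)\right) = 0 \left(\left(-17\right) \left(-11\right)\right) = 0 \cdot 187 = 0$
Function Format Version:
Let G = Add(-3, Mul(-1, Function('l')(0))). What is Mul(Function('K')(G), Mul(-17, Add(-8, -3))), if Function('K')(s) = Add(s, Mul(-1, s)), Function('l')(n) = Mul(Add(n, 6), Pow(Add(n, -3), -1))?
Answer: 0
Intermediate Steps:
Function('l')(n) = Mul(Pow(Add(-3, n), -1), Add(6, n)) (Function('l')(n) = Mul(Add(6, n), Pow(Add(-3, n), -1)) = Mul(Pow(Add(-3, n), -1), Add(6, n)))
G = -1 (G = Add(-3, Mul(-1, Mul(Pow(Add(-3, 0), -1), Add(6, 0)))) = Add(-3, Mul(-1, Mul(Pow(-3, -1), 6))) = Add(-3, Mul(-1, Mul(Rational(-1, 3), 6))) = Add(-3, Mul(-1, -2)) = Add(-3, 2) = -1)
Function('K')(s) = 0
Mul(Function('K')(G), Mul(-17, Add(-8, -3))) = Mul(0, Mul(-17, Add(-8, -3))) = Mul(0, Mul(-17, -11)) = Mul(0, 187) = 0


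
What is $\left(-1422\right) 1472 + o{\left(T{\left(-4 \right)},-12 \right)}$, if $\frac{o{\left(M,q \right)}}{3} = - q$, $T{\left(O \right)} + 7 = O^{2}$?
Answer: $-2093148$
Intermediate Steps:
$T{\left(O \right)} = -7 + O^{2}$
$o{\left(M,q \right)} = - 3 q$ ($o{\left(M,q \right)} = 3 \left(- q\right) = - 3 q$)
$\left(-1422\right) 1472 + o{\left(T{\left(-4 \right)},-12 \right)} = \left(-1422\right) 1472 - -36 = -2093184 + 36 = -2093148$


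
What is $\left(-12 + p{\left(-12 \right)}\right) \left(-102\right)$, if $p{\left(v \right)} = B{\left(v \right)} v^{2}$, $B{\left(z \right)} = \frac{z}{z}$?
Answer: $-13464$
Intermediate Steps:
$B{\left(z \right)} = 1$
$p{\left(v \right)} = v^{2}$ ($p{\left(v \right)} = 1 v^{2} = v^{2}$)
$\left(-12 + p{\left(-12 \right)}\right) \left(-102\right) = \left(-12 + \left(-12\right)^{2}\right) \left(-102\right) = \left(-12 + 144\right) \left(-102\right) = 132 \left(-102\right) = -13464$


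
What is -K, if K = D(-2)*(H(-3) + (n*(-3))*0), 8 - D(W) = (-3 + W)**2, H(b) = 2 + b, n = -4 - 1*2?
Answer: -17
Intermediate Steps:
n = -6 (n = -4 - 2 = -6)
D(W) = 8 - (-3 + W)**2
K = 17 (K = (8 - (-3 - 2)**2)*((2 - 3) - 6*(-3)*0) = (8 - 1*(-5)**2)*(-1 + 18*0) = (8 - 1*25)*(-1 + 0) = (8 - 25)*(-1) = -17*(-1) = 17)
-K = -1*17 = -17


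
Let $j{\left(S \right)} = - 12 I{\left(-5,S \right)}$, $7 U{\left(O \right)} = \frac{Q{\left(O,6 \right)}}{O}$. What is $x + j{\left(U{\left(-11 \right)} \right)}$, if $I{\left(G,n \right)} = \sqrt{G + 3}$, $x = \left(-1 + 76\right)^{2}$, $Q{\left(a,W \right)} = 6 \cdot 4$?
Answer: $5625 - 12 i \sqrt{2} \approx 5625.0 - 16.971 i$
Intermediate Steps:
$Q{\left(a,W \right)} = 24$
$x = 5625$ ($x = 75^{2} = 5625$)
$U{\left(O \right)} = \frac{24}{7 O}$ ($U{\left(O \right)} = \frac{24 \frac{1}{O}}{7} = \frac{24}{7 O}$)
$I{\left(G,n \right)} = \sqrt{3 + G}$
$j{\left(S \right)} = - 12 i \sqrt{2}$ ($j{\left(S \right)} = - 12 \sqrt{3 - 5} = - 12 \sqrt{-2} = - 12 i \sqrt{2}$)
$x + j{\left(U{\left(-11 \right)} \right)} = 5625 - 12 i \sqrt{2}$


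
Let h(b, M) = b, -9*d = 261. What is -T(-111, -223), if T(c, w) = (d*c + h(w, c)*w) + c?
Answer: -52837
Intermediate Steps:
d = -29 (d = -1/9*261 = -29)
T(c, w) = w**2 - 28*c (T(c, w) = (-29*c + w*w) + c = (-29*c + w**2) + c = (w**2 - 29*c) + c = w**2 - 28*c)
-T(-111, -223) = -((-223)**2 - 28*(-111)) = -(49729 + 3108) = -1*52837 = -52837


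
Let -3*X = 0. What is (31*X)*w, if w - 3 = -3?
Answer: 0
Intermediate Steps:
w = 0 (w = 3 - 3 = 0)
X = 0 (X = -⅓*0 = 0)
(31*X)*w = (31*0)*0 = 0*0 = 0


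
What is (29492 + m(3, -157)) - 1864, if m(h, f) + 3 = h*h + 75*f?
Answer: 15859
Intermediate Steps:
m(h, f) = -3 + h**2 + 75*f (m(h, f) = -3 + (h*h + 75*f) = -3 + (h**2 + 75*f) = -3 + h**2 + 75*f)
(29492 + m(3, -157)) - 1864 = (29492 + (-3 + 3**2 + 75*(-157))) - 1864 = (29492 + (-3 + 9 - 11775)) - 1864 = (29492 - 11769) - 1864 = 17723 - 1864 = 15859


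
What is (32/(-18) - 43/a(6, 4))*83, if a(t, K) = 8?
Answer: -42745/72 ≈ -593.68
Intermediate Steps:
(32/(-18) - 43/a(6, 4))*83 = (32/(-18) - 43/8)*83 = (32*(-1/18) - 43*⅛)*83 = (-16/9 - 43/8)*83 = -515/72*83 = -42745/72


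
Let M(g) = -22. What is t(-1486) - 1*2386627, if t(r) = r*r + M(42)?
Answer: -178453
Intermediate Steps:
t(r) = -22 + r**2 (t(r) = r*r - 22 = r**2 - 22 = -22 + r**2)
t(-1486) - 1*2386627 = (-22 + (-1486)**2) - 1*2386627 = (-22 + 2208196) - 2386627 = 2208174 - 2386627 = -178453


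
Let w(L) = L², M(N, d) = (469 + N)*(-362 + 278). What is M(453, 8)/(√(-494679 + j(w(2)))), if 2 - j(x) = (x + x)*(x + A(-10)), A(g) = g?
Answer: 77448*I*√494629/494629 ≈ 110.12*I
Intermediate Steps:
M(N, d) = -39396 - 84*N (M(N, d) = (469 + N)*(-84) = -39396 - 84*N)
j(x) = 2 - 2*x*(-10 + x) (j(x) = 2 - (x + x)*(x - 10) = 2 - 2*x*(-10 + x))
M(453, 8)/(√(-494679 + j(w(2)))) = (-39396 - 84*453)/(√(-494679 + (2 - 2*(2²)² + 20*2²))) = (-39396 - 38052)/(√(-494679 + (2 - 2*4² + 20*4))) = -77448/√(-494679 + (2 - 2*16 + 80)) = -77448/√(-494679 + (2 - 32 + 80)) = -77448/√(-494679 + 50) = -77448*(-I*√494629/494629) = -(-77448)*I*√494629/494629 = 77448*I*√494629/494629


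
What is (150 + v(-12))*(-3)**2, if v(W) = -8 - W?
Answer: 1386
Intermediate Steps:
(150 + v(-12))*(-3)**2 = (150 + (-8 - 1*(-12)))*(-3)**2 = (150 + (-8 + 12))*9 = (150 + 4)*9 = 154*9 = 1386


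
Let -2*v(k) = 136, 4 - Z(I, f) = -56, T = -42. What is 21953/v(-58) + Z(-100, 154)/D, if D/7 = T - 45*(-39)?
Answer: -87744781/271796 ≈ -322.83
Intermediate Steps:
Z(I, f) = 60 (Z(I, f) = 4 - 1*(-56) = 4 + 56 = 60)
v(k) = -68 (v(k) = -1/2*136 = -68)
D = 11991 (D = 7*(-42 - 45*(-39)) = 7*(-42 + 1755) = 7*1713 = 11991)
21953/v(-58) + Z(-100, 154)/D = 21953/(-68) + 60/11991 = 21953*(-1/68) + 60*(1/11991) = -21953/68 + 20/3997 = -87744781/271796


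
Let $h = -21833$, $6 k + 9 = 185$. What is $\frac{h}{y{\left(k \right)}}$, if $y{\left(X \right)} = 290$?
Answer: $- \frac{21833}{290} \approx -75.286$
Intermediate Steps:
$k = \frac{88}{3}$ ($k = - \frac{3}{2} + \frac{1}{6} \cdot 185 = - \frac{3}{2} + \frac{185}{6} = \frac{88}{3} \approx 29.333$)
$\frac{h}{y{\left(k \right)}} = - \frac{21833}{290}$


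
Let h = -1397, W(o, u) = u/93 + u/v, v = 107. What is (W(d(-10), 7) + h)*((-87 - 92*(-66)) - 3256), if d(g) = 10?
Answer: -37933501163/9951 ≈ -3.8120e+6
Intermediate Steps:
W(o, u) = 200*u/9951 (W(o, u) = u/93 + u/107 = 200*u/9951)
(W(d(-10), 7) + h)*((-87 - 92*(-66)) - 3256) = ((200/9951)*7 - 1397)*((-87 - 92*(-66)) - 3256) = (1400/9951 - 1397)*((-87 + 6072) - 3256) = -13900147*(5985 - 3256)/9951 = -13900147/9951*2729 = -37933501163/9951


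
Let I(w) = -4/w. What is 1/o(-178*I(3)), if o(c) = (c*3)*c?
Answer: 3/506944 ≈ 5.9178e-6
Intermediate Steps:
o(c) = 3*c**2 (o(c) = (3*c)*c = 3*c**2)
1/o(-178*I(3)) = 1/(3*(-(-712)/3)**2) = 1/(3*(-178*(-4/3))**2) = 1/(3*(712/3)**2) = 1/(3*(506944/9)) = 1/(506944/3) = 3/506944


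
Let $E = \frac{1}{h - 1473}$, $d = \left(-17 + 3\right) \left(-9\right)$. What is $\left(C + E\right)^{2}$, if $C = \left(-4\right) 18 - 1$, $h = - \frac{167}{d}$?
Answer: $\frac{183899934462841}{34508635225} \approx 5329.1$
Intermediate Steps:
$d = 126$ ($d = \left(-14\right) \left(-9\right) = 126$)
$h = - \frac{167}{126} \approx -1.3254$
$C = -73$ ($C = -72 - 1 = -73$)
$E = - \frac{126}{185765}$ ($E = \frac{1}{- \frac{167}{126} - 1473} = \frac{1}{- \frac{185765}{126}} = - \frac{126}{185765} \approx -0.00067828$)
$\left(C + E\right)^{2} = \left(-73 - \frac{126}{185765}\right)^{2} = \left(- \frac{13560971}{185765}\right)^{2} = \frac{183899934462841}{34508635225}$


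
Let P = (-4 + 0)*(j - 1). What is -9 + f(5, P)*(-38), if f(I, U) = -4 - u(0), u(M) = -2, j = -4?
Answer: 67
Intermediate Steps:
P = 20 (P = (-4 + 0)*(-4 - 1) = -4*(-5) = 20)
f(I, U) = -2 (f(I, U) = -4 - 1*(-2) = -4 + 2 = -2)
-9 + f(5, P)*(-38) = -9 - 2*(-38) = -9 + 76 = 67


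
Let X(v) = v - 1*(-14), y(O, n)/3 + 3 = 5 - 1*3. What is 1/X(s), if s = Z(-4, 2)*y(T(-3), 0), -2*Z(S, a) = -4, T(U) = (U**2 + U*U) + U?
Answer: 1/8 ≈ 0.12500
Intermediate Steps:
T(U) = U + 2*U**2 (T(U) = (U**2 + U**2) + U = 2*U**2 + U = U + 2*U**2)
Z(S, a) = 2 (Z(S, a) = -1/2*(-4) = 2)
y(O, n) = -3 (y(O, n) = -9 + 3*(5 - 1*3) = -9 + 3*(5 - 3) = -9 + 3*2 = -9 + 6 = -3)
s = -6 (s = 2*(-3) = -6)
X(v) = 14 + v (X(v) = v + 14 = 14 + v)
1/X(s) = 1/(14 - 6) = 1/8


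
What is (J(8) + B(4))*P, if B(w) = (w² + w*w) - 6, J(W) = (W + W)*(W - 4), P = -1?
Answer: -90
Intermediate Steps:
J(W) = 2*W*(-4 + W) (J(W) = (2*W)*(-4 + W) = 2*W*(-4 + W))
B(w) = -6 + 2*w² (B(w) = (w² + w²) - 6 = 2*w² - 6 = -6 + 2*w²)
(J(8) + B(4))*P = (2*8*(-4 + 8) + (-6 + 2*4²))*(-1) = (2*8*4 + (-6 + 2*16))*(-1) = (64 + (-6 + 32))*(-1) = (64 + 26)*(-1) = 90*(-1) = -90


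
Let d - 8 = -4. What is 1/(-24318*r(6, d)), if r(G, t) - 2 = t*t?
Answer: -1/437724 ≈ -2.2845e-6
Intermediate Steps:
d = 4 (d = 8 - 4 = 4)
r(G, t) = 2 + t² (r(G, t) = 2 + t*t = 2 + t²)
1/(-24318*r(6, d)) = 1/(-24318*(2 + 4²)) = 1/(-24318*(2 + 16)) = 1/(-24318*18) = 1/(-437724) = -1/437724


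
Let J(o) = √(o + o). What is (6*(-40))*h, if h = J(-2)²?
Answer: 960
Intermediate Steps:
J(o) = √2*√o (J(o) = √(2*o) = √2*√o)
h = -4 (h = (√2*√(-2))² = (√2*(I*√2))² = (2*I)² = -4)
(6*(-40))*h = (6*(-40))*(-4) = -240*(-4) = 960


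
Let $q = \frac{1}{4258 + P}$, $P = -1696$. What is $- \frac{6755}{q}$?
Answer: $-17306310$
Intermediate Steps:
$q = \frac{1}{2562}$ ($q = \frac{1}{4258 - 1696} = \frac{1}{2562} \approx 0.00039032$)
$- \frac{6755}{q} = - 6755 \frac{1}{\frac{1}{2562}} = \left(-6755\right) 2562 = -17306310$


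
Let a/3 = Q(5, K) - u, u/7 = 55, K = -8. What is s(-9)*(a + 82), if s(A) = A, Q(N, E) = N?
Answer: 9522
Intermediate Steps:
u = 385 (u = 7*55 = 385)
a = -1140 (a = 3*(5 - 1*385) = 3*(5 - 385) = 3*(-380) = -1140)
s(-9)*(a + 82) = -9*(-1140 + 82) = -9*(-1058) = 9522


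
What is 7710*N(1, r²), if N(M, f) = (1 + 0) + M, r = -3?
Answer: 15420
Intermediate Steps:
N(M, f) = 1 + M
7710*N(1, r²) = 7710*(1 + 1) = 7710*2 = 15420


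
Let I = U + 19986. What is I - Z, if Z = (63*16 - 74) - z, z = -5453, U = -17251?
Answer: -3652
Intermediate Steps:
Z = 6387 (Z = (63*16 - 74) - 1*(-5453) = (1008 - 74) + 5453 = 934 + 5453 = 6387)
I = 2735 (I = -17251 + 19986 = 2735)
I - Z = 2735 - 1*6387 = 2735 - 6387 = -3652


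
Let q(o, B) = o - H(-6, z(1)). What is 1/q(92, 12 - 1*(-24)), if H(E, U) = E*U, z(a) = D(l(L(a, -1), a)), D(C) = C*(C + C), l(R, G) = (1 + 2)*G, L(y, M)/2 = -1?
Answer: 1/200 ≈ 0.0050000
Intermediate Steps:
L(y, M) = -2 (L(y, M) = 2*(-1) = -2)
l(R, G) = 3*G
D(C) = 2*C² (D(C) = C*(2*C) = 2*C²)
z(a) = 18*a² (z(a) = 2*(3*a)² = 2*(9*a²) = 18*a²)
q(o, B) = 108 + o (q(o, B) = o - (-6)*18*1² = o - (-6)*18*1 = o - (-6)*18 = o - 1*(-108) = o + 108 = 108 + o)
1/q(92, 12 - 1*(-24)) = 1/(108 + 92) = 1/200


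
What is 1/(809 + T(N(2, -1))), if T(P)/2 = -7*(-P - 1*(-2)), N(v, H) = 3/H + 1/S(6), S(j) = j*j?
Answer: 18/13309 ≈ 0.0013525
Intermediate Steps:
S(j) = j**2
N(v, H) = 1/36 + 3/H (N(v, H) = 3/H + 1/6**2 = 3/H + 1/36 = 1/36 + 3/H)
T(P) = -28 + 14*P (T(P) = 2*(-7*(-P - 1*(-2))) = 2*(-7*(-P + 2)) = 2*(-7*(2 - P)) = 2*(-14 + 7*P) = -28 + 14*P)
1/(809 + T(N(2, -1))) = 1/(809 + (-28 + 14*((1/36)*(108 - 1)/(-1)))) = 1/(809 + (-28 + 14*((1/36)*(-1)*107))) = 1/(809 + (-28 + 14*(-107/36))) = 1/(809 + (-28 - 749/18)) = 1/(809 - 1253/18) = 1/(13309/18) = 18/13309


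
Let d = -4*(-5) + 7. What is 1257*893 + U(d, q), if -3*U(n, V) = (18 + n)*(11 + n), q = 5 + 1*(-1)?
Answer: 1121931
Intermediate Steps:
q = 4 (q = 5 - 1 = 4)
d = 27 (d = 20 + 7 = 27)
U(n, V) = -(11 + n)*(18 + n)/3 (U(n, V) = -(18 + n)*(11 + n)/3 = -(11 + n)*(18 + n)/3)
1257*893 + U(d, q) = 1257*893 + (-66 - 29/3*27 - ⅓*27²) = 1122501 + (-66 - 261 - ⅓*729) = 1122501 + (-66 - 261 - 243) = 1122501 - 570 = 1121931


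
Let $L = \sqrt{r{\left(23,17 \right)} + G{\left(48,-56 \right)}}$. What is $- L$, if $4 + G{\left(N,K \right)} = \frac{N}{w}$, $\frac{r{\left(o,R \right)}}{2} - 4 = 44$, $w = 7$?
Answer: $- \frac{2 \sqrt{1211}}{7} \approx -9.9427$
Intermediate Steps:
$r{\left(o,R \right)} = 96$ ($r{\left(o,R \right)} = 8 + 2 \cdot 44 = 8 + 88 = 96$)
$G{\left(N,K \right)} = -4 + \frac{N}{7}$
$L = \frac{2 \sqrt{1211}}{7}$ ($L = \sqrt{96 + \left(-4 + \frac{1}{7} \cdot 48\right)} = \sqrt{96 + \left(-4 + \frac{48}{7}\right)} = \sqrt{96 + \frac{20}{7}} = \sqrt{\frac{692}{7}} = \frac{2 \sqrt{1211}}{7} \approx 9.9427$)
$- L = - \frac{2 \sqrt{1211}}{7}$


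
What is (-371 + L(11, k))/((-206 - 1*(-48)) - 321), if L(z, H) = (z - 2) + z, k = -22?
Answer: 351/479 ≈ 0.73278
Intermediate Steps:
L(z, H) = -2 + 2*z (L(z, H) = (-2 + z) + z = -2 + 2*z)
(-371 + L(11, k))/((-206 - 1*(-48)) - 321) = (-371 + (-2 + 2*11))/((-206 - 1*(-48)) - 321) = (-371 + (-2 + 22))/((-206 + 48) - 321) = (-371 + 20)/(-158 - 321) = -351/(-479) = -351*(-1/479) = 351/479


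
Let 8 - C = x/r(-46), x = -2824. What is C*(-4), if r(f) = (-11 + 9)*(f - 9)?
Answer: -7408/55 ≈ -134.69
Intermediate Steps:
r(f) = 18 - 2*f (r(f) = -2*(-9 + f) = 18 - 2*f)
C = 1852/55 (C = 8 - (-2824)/(18 - 2*(-46)) = 8 - (-2824)/(18 + 92) = 8 - (-2824)/110 = 8 - 1*(-1412/55) = 8 + 1412/55 = 1852/55 ≈ 33.673)
C*(-4) = (1852/55)*(-4) = -7408/55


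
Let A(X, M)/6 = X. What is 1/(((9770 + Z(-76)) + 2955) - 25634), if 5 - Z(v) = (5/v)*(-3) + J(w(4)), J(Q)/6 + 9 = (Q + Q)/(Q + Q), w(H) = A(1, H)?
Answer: -76/977071 ≈ -7.7783e-5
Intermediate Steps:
A(X, M) = 6*X
w(H) = 6 (w(H) = 6*1 = 6)
J(Q) = -48 (J(Q) = -54 + 6*((Q + Q)/(Q + Q)) = -54 + 6*((2*Q)/((2*Q))) = -54 + 6*((2*Q)*(1/(2*Q))) = -54 + 6*1 = -54 + 6 = -48)
Z(v) = 53 + 15/v (Z(v) = 5 - ((5/v)*(-3) - 48) = 5 - (-15/v - 48) = 5 - (-48 - 15/v) = 5 + (48 + 15/v) = 53 + 15/v)
1/(((9770 + Z(-76)) + 2955) - 25634) = 1/(((9770 + (53 + 15/(-76))) + 2955) - 25634) = 1/(((9770 + (53 + 15*(-1/76))) + 2955) - 25634) = 1/(((9770 + (53 - 15/76)) + 2955) - 25634) = 1/(((9770 + 4013/76) + 2955) - 25634) = 1/((746533/76 + 2955) - 25634) = 1/(971113/76 - 25634) = 1/(-977071/76) = -76/977071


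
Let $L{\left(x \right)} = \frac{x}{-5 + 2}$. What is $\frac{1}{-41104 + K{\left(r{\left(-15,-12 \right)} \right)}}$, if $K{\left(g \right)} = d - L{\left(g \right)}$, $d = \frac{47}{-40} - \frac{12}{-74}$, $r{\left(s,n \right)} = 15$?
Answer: $- \frac{1480}{60828019} \approx -2.4331 \cdot 10^{-5}$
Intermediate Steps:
$L{\left(x \right)} = - \frac{x}{3}$ ($L{\left(x \right)} = \frac{x}{-3} = x \left(- \frac{1}{3}\right) = - \frac{x}{3}$)
$d = - \frac{1499}{1480}$ ($d = 47 \left(- \frac{1}{40}\right) - - \frac{6}{37} = - \frac{47}{40} + \frac{6}{37} = - \frac{1499}{1480} \approx -1.0128$)
$K{\left(g \right)} = - \frac{1499}{1480} + \frac{g}{3}$ ($K{\left(g \right)} = - \frac{1499}{1480} - - \frac{g}{3} = - \frac{1499}{1480} + \frac{g}{3}$)
$\frac{1}{-41104 + K{\left(r{\left(-15,-12 \right)} \right)}} = \frac{1}{-41104 + \left(- \frac{1499}{1480} + \frac{1}{3} \cdot 15\right)} = \frac{1}{-41104 + \left(- \frac{1499}{1480} + 5\right)} = \frac{1}{-41104 + \frac{5901}{1480}} = \frac{1}{- \frac{60828019}{1480}} = - \frac{1480}{60828019}$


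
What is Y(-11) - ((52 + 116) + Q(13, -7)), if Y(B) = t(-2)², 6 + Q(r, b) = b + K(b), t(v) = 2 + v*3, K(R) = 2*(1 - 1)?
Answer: -139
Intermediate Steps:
K(R) = 0 (K(R) = 2*0 = 0)
t(v) = 2 + 3*v
Q(r, b) = -6 + b (Q(r, b) = -6 + (b + 0) = -6 + b)
Y(B) = 16 (Y(B) = (2 + 3*(-2))² = (2 - 6)² = (-4)² = 16)
Y(-11) - ((52 + 116) + Q(13, -7)) = 16 - ((52 + 116) + (-6 - 7)) = 16 - (168 - 13) = 16 - 1*155 = 16 - 155 = -139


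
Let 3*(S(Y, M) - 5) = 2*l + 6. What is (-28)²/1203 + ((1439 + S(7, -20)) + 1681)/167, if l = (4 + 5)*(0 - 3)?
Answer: 3871055/200901 ≈ 19.268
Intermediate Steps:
l = -27 (l = 9*(-3) = -27)
S(Y, M) = -11 (S(Y, M) = 5 + (2*(-27) + 6)/3 = 5 + (-54 + 6)/3 = 5 + (⅓)*(-48) = 5 - 16 = -11)
(-28)²/1203 + ((1439 + S(7, -20)) + 1681)/167 = (-28)²/1203 + ((1439 - 11) + 1681)/167 = 784*(1/1203) + (1428 + 1681)*(1/167) = 784/1203 + 3109*(1/167) = 784/1203 + 3109/167 = 3871055/200901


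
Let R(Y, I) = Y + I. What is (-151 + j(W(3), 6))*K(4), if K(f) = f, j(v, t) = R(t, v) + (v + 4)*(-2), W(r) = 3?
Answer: -624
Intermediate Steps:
R(Y, I) = I + Y
j(v, t) = -8 + t - v (j(v, t) = (v + t) + (v + 4)*(-2) = (t + v) + (4 + v)*(-2) = (t + v) + (-8 - 2*v) = -8 + t - v)
(-151 + j(W(3), 6))*K(4) = (-151 + (-8 + 6 - 1*3))*4 = (-151 + (-8 + 6 - 3))*4 = (-151 - 5)*4 = -156*4 = -624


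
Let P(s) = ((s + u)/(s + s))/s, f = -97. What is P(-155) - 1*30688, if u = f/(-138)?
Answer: -203489080493/6630900 ≈ -30688.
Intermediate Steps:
u = 97/138 (u = -97/(-138) = -97*(-1/138) = 97/138 ≈ 0.70290)
P(s) = (97/138 + s)/(2*s²) (P(s) = ((s + 97/138)/(s + s))/s = ((97/138 + s)/((2*s)))/s = ((97/138 + s)*(1/(2*s)))/s = ((97/138 + s)/(2*s))/s = (97/138 + s)/(2*s²))
P(-155) - 1*30688 = (1/276)*(97 + 138*(-155))/(-155)² - 1*30688 = (1/276)*(1/24025)*(97 - 21390) - 30688 = (1/276)*(1/24025)*(-21293) - 30688 = -21293/6630900 - 30688 = -203489080493/6630900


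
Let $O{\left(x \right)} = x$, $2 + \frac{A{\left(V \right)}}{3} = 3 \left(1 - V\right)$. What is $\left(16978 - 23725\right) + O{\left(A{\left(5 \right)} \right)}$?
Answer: $-6789$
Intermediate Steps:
$A{\left(V \right)} = 3 - 9 V$ ($A{\left(V \right)} = -6 + 3 \cdot 3 \left(1 - V\right) = -6 + 3 \left(3 - 3 V\right) = -6 - \left(-9 + 9 V\right) = 3 - 9 V$)
$\left(16978 - 23725\right) + O{\left(A{\left(5 \right)} \right)} = \left(16978 - 23725\right) + \left(3 - 45\right) = -6747 - 42 = -6789$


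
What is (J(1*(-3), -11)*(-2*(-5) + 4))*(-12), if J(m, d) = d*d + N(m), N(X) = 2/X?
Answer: -20216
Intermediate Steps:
J(m, d) = d² + 2/m (J(m, d) = d*d + 2/m = d² + 2/m)
(J(1*(-3), -11)*(-2*(-5) + 4))*(-12) = (((-11)² + 2/((1*(-3))))*(-2*(-5) + 4))*(-12) = ((121 + 2/(-3))*(10 + 4))*(-12) = ((121 + 2*(-⅓))*14)*(-12) = ((121 - ⅔)*14)*(-12) = ((361/3)*14)*(-12) = (5054/3)*(-12) = -20216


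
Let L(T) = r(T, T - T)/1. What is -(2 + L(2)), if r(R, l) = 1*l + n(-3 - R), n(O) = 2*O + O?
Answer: 13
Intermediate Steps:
n(O) = 3*O
r(R, l) = -9 + l - 3*R (r(R, l) = 1*l + 3*(-3 - R) = l + (-9 - 3*R) = -9 + l - 3*R)
L(T) = -9 - 3*T (L(T) = (-9 + (T - T) - 3*T)/1 = (-9 + 0 - 3*T)*1 = (-9 - 3*T)*1 = -9 - 3*T)
-(2 + L(2)) = -(2 + (-9 - 3*2)) = -(2 + (-9 - 6)) = -(2 - 15) = -1*(-13) = 13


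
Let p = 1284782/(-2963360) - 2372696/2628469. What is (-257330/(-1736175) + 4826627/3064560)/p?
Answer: -1983726307700577690121/1538272133707258611879 ≈ -1.2896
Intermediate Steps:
p = -5204081038659/3894549947920 (p = 1284782*(-1/2963360) - 2372696*1/2628469 = -642391/1481680 - 2372696/2628469 = -5204081038659/3894549947920 ≈ -1.3362)
(-257330/(-1736175) + 4826627/3064560)/p = (-257330/(-1736175) + 4826627/3064560)/(-5204081038659/3894549947920) = (-257330*(-1/1736175) + 4826627*(1/3064560))*(-3894549947920/5204081038659) = (51466/347235 + 4826627/3064560)*(-3894549947920/5204081038659) = (40748766029/23647166480)*(-3894549947920/5204081038659) = -1983726307700577690121/1538272133707258611879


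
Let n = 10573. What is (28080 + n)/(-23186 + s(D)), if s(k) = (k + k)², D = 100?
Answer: 38653/16814 ≈ 2.2989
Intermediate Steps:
s(k) = 4*k² (s(k) = (2*k)² = 4*k²)
(28080 + n)/(-23186 + s(D)) = (28080 + 10573)/(-23186 + 4*100²) = 38653/(-23186 + 4*10000) = 38653/(-23186 + 40000) = 38653/16814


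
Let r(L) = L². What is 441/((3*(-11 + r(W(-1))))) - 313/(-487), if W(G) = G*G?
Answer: -68459/4870 ≈ -14.057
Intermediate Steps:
W(G) = G²
441/((3*(-11 + r(W(-1))))) - 313/(-487) = 441/((3*(-11 + ((-1)²)²))) - 313/(-487) = 441/((3*(-11 + 1²))) - 313*(-1/487) = 441/((3*(-11 + 1))) + 313/487 = 441/((3*(-10))) + 313/487 = 441/(-30) + 313/487 = 441*(-1/30) + 313/487 = -147/10 + 313/487 = -68459/4870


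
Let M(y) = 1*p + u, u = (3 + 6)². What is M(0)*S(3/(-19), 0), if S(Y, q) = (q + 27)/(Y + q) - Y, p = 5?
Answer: -279156/19 ≈ -14692.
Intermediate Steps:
u = 81 (u = 9² = 81)
M(y) = 86 (M(y) = 1*5 + 81 = 5 + 81 = 86)
S(Y, q) = -Y + (27 + q)/(Y + q) (S(Y, q) = (27 + q)/(Y + q) - Y = -Y + (27 + q)/(Y + q))
M(0)*S(3/(-19), 0) = 86*((27 + 0 - (3/(-19))² - 1*3/(-19)*0)/(3/(-19) + 0)) = 86*((27 + 0 - (3*(-1/19))² - 1*3*(-1/19)*0)/(3*(-1/19) + 0)) = 86*((27 + 0 - (-3/19)² - 1*(-3/19)*0)/(-3/19 + 0)) = 86*((27 + 0 - 1*9/361 + 0)/(-3/19)) = 86*(-19*(27 + 0 - 9/361 + 0)/3) = 86*(-19/3*9738/361) = 86*(-3246/19) = -279156/19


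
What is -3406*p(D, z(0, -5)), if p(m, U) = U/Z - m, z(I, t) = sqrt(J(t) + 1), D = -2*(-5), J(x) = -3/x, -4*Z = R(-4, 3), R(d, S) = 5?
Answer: 34060 + 27248*sqrt(10)/25 ≈ 37507.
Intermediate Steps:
Z = -5/4 (Z = -1/4*5 = -5/4 ≈ -1.2500)
D = 10
z(I, t) = sqrt(1 - 3/t) (z(I, t) = sqrt(-3/t + 1) = sqrt(1 - 3/t))
p(m, U) = -m - 4*U/5 (p(m, U) = U/(-5/4) - m = U*(-4/5) - m = -4*U/5 - m = -m - 4*U/5)
-3406*p(D, z(0, -5)) = -3406*(-1*10 - 4*2*sqrt(2)*sqrt(-1/(-5))/5) = -3406*(-10 - 4*2*sqrt(10)/5/5) = -3406*(-10 - 8*sqrt(10)/25) = 34060 + 27248*sqrt(10)/25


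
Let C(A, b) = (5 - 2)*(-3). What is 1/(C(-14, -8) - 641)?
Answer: -1/650 ≈ -0.0015385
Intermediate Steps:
C(A, b) = -9 (C(A, b) = 3*(-3) = -9)
1/(C(-14, -8) - 641) = 1/(-9 - 641) = 1/(-650) = -1/650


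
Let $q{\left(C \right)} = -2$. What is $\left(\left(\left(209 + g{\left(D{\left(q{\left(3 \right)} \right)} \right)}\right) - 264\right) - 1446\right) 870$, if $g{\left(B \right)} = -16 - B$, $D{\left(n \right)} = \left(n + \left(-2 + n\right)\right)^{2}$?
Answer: $-1351110$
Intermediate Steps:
$D{\left(n \right)} = \left(-2 + 2 n\right)^{2}$
$\left(\left(\left(209 + g{\left(D{\left(q{\left(3 \right)} \right)} \right)}\right) - 264\right) - 1446\right) 870 = \left(\left(\left(209 - \left(16 + 4 \left(-1 - 2\right)^{2}\right)\right) - 264\right) - 1446\right) 870 = \left(\left(\left(209 - \left(16 + 4 \left(-3\right)^{2}\right)\right) - 264\right) - 1446\right) 870 = \left(\left(\left(209 - \left(16 + 4 \cdot 9\right)\right) - 264\right) - 1446\right) 870 = \left(\left(\left(209 - 52\right) - 264\right) - 1446\right) 870 = \left(\left(157 - 264\right) - 1446\right) 870 = \left(-107 - 1446\right) 870 = \left(-1553\right) 870 = -1351110$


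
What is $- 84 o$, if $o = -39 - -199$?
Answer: $-13440$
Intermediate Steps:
$o = 160$ ($o = -39 + 199 = 160$)
$- 84 o = \left(-84\right) 160 = -13440$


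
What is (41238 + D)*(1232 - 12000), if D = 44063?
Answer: -918521168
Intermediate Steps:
(41238 + D)*(1232 - 12000) = (41238 + 44063)*(1232 - 12000) = 85301*(-10768) = -918521168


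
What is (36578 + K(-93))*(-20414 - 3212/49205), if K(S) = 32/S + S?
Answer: -1136084628944662/1525355 ≈ -7.4480e+8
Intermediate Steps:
K(S) = S + 32/S
(36578 + K(-93))*(-20414 - 3212/49205) = (36578 + (-93 + 32/(-93)))*(-20414 - 3212/49205) = (36578 + (-93 + 32*(-1/93)))*(-20414 - 3212*1/49205) = (36578 + (-93 - 32/93))*(-20414 - 3212/49205) = (36578 - 8681/93)*(-1004474082/49205) = (3393073/93)*(-1004474082/49205) = -1136084628944662/1525355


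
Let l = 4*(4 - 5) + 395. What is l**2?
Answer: 152881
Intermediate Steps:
l = 391 (l = 4*(-1) + 395 = -4 + 395 = 391)
l**2 = 391**2 = 152881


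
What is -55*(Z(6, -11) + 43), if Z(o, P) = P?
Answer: -1760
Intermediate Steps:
-55*(Z(6, -11) + 43) = -55*(-11 + 43) = -55*32 = -1760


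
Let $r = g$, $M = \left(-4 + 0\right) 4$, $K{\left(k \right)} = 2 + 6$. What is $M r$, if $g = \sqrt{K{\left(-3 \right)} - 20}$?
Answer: $- 32 i \sqrt{3} \approx - 55.426 i$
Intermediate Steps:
$K{\left(k \right)} = 8$
$g = 2 i \sqrt{3}$ ($g = \sqrt{8 - 20} = \sqrt{-12} = 2 i \sqrt{3} \approx 3.4641 i$)
$M = -16$ ($M = \left(-4\right) 4 = -16$)
$r = 2 i \sqrt{3} \approx 3.4641 i$
$M r = - 16 \cdot 2 i \sqrt{3} = - 32 i \sqrt{3}$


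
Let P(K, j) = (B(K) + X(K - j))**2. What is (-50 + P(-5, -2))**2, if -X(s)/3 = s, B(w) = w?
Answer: 1156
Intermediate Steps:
X(s) = -3*s
P(K, j) = (-2*K + 3*j)**2 (P(K, j) = (K - 3*(K - j))**2 = (K + (-3*K + 3*j))**2 = (-2*K + 3*j)**2)
(-50 + P(-5, -2))**2 = (-50 + (-2*(-5) + 3*(-2))**2)**2 = (-50 + (10 - 6)**2)**2 = (-50 + 4**2)**2 = (-50 + 16)**2 = (-34)**2 = 1156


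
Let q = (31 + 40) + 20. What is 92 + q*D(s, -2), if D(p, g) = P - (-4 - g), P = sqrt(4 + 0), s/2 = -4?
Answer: 456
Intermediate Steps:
s = -8 (s = 2*(-4) = -8)
P = 2 (P = sqrt(4) = 2)
q = 91 (q = 71 + 20 = 91)
D(p, g) = 6 + g (D(p, g) = 2 - (-4 - g) = 2 + (4 + g) = 6 + g)
92 + q*D(s, -2) = 92 + 91*(6 - 2) = 92 + 91*4 = 92 + 364 = 456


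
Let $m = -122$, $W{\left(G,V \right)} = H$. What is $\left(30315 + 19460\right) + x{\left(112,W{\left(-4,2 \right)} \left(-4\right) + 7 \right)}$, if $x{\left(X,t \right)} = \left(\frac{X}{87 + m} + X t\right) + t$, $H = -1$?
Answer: $\frac{255074}{5} \approx 51015.0$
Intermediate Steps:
$W{\left(G,V \right)} = -1$
$x{\left(X,t \right)} = t - \frac{X}{35} + X t$ ($x{\left(X,t \right)} = \left(\frac{X}{87 - 122} + X t\right) + t = \left(\frac{X}{-35} + X t\right) + t = \left(- \frac{X}{35} + X t\right) + t = t - \frac{X}{35} + X t$)
$\left(30315 + 19460\right) + x{\left(112,W{\left(-4,2 \right)} \left(-4\right) + 7 \right)} = \left(30315 + 19460\right) + \left(\left(\left(-1\right) \left(-4\right) + 7\right) - \frac{16}{5} + 112 \left(\left(-1\right) \left(-4\right) + 7\right)\right) = 49775 + \left(\left(4 + 7\right) - \frac{16}{5} + 112 \left(4 + 7\right)\right) = 49775 + \left(11 - \frac{16}{5} + 112 \cdot 11\right) = 49775 + \left(11 - \frac{16}{5} + 1232\right) = 49775 + \frac{6199}{5} = \frac{255074}{5}$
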